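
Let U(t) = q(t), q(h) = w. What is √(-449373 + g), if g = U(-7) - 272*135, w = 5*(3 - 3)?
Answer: I*√486093 ≈ 697.2*I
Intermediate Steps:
w = 0 (w = 5*0 = 0)
q(h) = 0
U(t) = 0
g = -36720 (g = 0 - 272*135 = 0 - 36720 = -36720)
√(-449373 + g) = √(-449373 - 36720) = √(-486093) = I*√486093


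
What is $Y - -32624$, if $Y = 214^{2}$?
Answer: $78420$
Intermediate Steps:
$Y = 45796$
$Y - -32624 = 45796 - -32624 = 45796 + 32624 = 78420$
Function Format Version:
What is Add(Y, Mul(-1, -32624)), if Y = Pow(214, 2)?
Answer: 78420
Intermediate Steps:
Y = 45796
Add(Y, Mul(-1, -32624)) = Add(45796, Mul(-1, -32624)) = Add(45796, 32624) = 78420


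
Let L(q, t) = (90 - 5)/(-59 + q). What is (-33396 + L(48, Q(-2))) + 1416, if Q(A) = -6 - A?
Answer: -351865/11 ≈ -31988.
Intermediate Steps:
L(q, t) = 85/(-59 + q)
(-33396 + L(48, Q(-2))) + 1416 = (-33396 + 85/(-59 + 48)) + 1416 = (-33396 + 85/(-11)) + 1416 = (-33396 + 85*(-1/11)) + 1416 = (-33396 - 85/11) + 1416 = -367441/11 + 1416 = -351865/11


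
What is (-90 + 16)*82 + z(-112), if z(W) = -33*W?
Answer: -2372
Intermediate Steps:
z(W) = -33*W
(-90 + 16)*82 + z(-112) = (-90 + 16)*82 - 33*(-112) = -74*82 + 3696 = -6068 + 3696 = -2372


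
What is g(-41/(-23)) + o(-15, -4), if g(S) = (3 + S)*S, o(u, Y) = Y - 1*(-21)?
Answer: 13503/529 ≈ 25.526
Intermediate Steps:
o(u, Y) = 21 + Y (o(u, Y) = Y + 21 = 21 + Y)
g(S) = S*(3 + S)
g(-41/(-23)) + o(-15, -4) = (-41/(-23))*(3 - 41/(-23)) + (21 - 4) = (-41*(-1/23))*(3 - 41*(-1/23)) + 17 = 41*(3 + 41/23)/23 + 17 = (41/23)*(110/23) + 17 = 4510/529 + 17 = 13503/529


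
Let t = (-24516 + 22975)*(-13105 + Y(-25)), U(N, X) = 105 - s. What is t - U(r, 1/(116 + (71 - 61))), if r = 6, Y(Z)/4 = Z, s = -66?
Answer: 20348734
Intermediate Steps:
Y(Z) = 4*Z
U(N, X) = 171 (U(N, X) = 105 - 1*(-66) = 105 + 66 = 171)
t = 20348905 (t = (-24516 + 22975)*(-13105 + 4*(-25)) = -1541*(-13105 - 100) = -1541*(-13205) = 20348905)
t - U(r, 1/(116 + (71 - 61))) = 20348905 - 1*171 = 20348905 - 171 = 20348734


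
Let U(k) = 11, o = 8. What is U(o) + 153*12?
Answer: 1847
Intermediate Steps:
U(o) + 153*12 = 11 + 153*12 = 11 + 1836 = 1847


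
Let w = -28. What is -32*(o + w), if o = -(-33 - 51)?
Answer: -1792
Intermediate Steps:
o = 84 (o = -1*(-84) = 84)
-32*(o + w) = -32*(84 - 28) = -32*56 = -1792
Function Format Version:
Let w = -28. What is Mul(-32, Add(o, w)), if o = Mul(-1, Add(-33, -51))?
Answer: -1792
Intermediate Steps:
o = 84 (o = Mul(-1, -84) = 84)
Mul(-32, Add(o, w)) = Mul(-32, Add(84, -28)) = Mul(-32, 56) = -1792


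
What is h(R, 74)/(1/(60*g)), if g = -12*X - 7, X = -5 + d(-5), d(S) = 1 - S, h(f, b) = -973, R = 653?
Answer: 1109220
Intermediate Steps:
X = 1 (X = -5 + (1 - 1*(-5)) = -5 + (1 + 5) = -5 + 6 = 1)
g = -19 (g = -12*1 - 7 = -12 - 7 = -19)
h(R, 74)/(1/(60*g)) = -973*60*(-19) = -973/(1/(-1140)) = -973/(-1/1140) = -973*(-1140) = 1109220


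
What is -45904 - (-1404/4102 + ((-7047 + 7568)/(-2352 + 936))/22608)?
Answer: -3013966013472485/65658515328 ≈ -45904.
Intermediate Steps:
-45904 - (-1404/4102 + ((-7047 + 7568)/(-2352 + 936))/22608) = -45904 - (-1404*1/4102 + (521/(-1416))*(1/22608)) = -45904 - (-702/2051 + (521*(-1/1416))*(1/22608)) = -45904 - (-702/2051 - 521/1416*1/22608) = -45904 - (-702/2051 - 521/32012928) = -45904 - 1*(-22474144027/65658515328) = -45904 + 22474144027/65658515328 = -3013966013472485/65658515328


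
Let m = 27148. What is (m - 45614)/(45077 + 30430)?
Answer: -18466/75507 ≈ -0.24456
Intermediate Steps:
(m - 45614)/(45077 + 30430) = (27148 - 45614)/(45077 + 30430) = -18466/75507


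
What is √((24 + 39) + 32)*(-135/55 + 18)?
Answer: 171*√95/11 ≈ 151.52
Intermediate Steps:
√((24 + 39) + 32)*(-135/55 + 18) = √(63 + 32)*(-135*1/55 + 18) = √95*(-27/11 + 18) = √95*(171/11) = 171*√95/11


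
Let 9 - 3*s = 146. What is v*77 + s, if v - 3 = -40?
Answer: -8684/3 ≈ -2894.7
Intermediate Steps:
v = -37 (v = 3 - 40 = -37)
s = -137/3 (s = 3 - 1/3*146 = 3 - 146/3 = -137/3 ≈ -45.667)
v*77 + s = -37*77 - 137/3 = -2849 - 137/3 = -8684/3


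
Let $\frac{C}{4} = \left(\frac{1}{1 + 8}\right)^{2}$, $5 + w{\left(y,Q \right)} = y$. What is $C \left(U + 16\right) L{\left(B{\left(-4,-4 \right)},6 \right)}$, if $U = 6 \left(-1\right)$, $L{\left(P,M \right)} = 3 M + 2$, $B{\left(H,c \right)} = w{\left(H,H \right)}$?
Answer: $\frac{800}{81} \approx 9.8765$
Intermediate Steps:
$w{\left(y,Q \right)} = -5 + y$
$B{\left(H,c \right)} = -5 + H$
$L{\left(P,M \right)} = 2 + 3 M$
$U = -6$
$C = \frac{4}{81}$ ($C = 4 \left(\frac{1}{1 + 8}\right)^{2} = 4 \left(\frac{1}{9}\right)^{2} = \frac{4}{81} \approx 0.049383$)
$C \left(U + 16\right) L{\left(B{\left(-4,-4 \right)},6 \right)} = \frac{4 \left(-6 + 16\right) \left(2 + 3 \cdot 6\right)}{81} = \frac{4 \cdot 10 \left(2 + 18\right)}{81} = \frac{4 \cdot 10 \cdot 20}{81} = \frac{4}{81} \cdot 200 = \frac{800}{81}$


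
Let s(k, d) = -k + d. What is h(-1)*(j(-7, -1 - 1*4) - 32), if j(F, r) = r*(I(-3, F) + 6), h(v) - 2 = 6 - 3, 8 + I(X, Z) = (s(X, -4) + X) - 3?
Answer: 65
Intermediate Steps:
s(k, d) = d - k
I(X, Z) = -15 (I(X, Z) = -8 + (((-4 - X) + X) - 3) = -8 + (-4 - 3) = -8 - 7 = -15)
h(v) = 5 (h(v) = 2 + (6 - 3) = 2 + 3 = 5)
j(F, r) = -9*r (j(F, r) = r*(-15 + 6) = r*(-9) = -9*r)
h(-1)*(j(-7, -1 - 1*4) - 32) = 5*(-9*(-1 - 1*4) - 32) = 5*(-9*(-1 - 4) - 32) = 5*(-9*(-5) - 32) = 5*(45 - 32) = 5*13 = 65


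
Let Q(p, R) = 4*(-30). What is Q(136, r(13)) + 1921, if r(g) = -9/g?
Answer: 1801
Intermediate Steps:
Q(p, R) = -120
Q(136, r(13)) + 1921 = -120 + 1921 = 1801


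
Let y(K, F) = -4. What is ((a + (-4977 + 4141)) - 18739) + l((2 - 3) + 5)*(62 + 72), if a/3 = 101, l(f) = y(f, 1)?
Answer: -19808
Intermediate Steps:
l(f) = -4
a = 303 (a = 3*101 = 303)
((a + (-4977 + 4141)) - 18739) + l((2 - 3) + 5)*(62 + 72) = ((303 + (-4977 + 4141)) - 18739) - 4*(62 + 72) = ((303 - 836) - 18739) - 4*134 = (-533 - 18739) - 536 = -19272 - 536 = -19808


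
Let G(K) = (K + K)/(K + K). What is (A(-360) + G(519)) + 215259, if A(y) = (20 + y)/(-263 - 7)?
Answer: 5812054/27 ≈ 2.1526e+5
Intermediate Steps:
G(K) = 1 (G(K) = (2*K)/((2*K)) = (2*K)*(1/(2*K)) = 1)
A(y) = -2/27 - y/270 (A(y) = (20 + y)/(-270) = (20 + y)*(-1/270) = -2/27 - y/270)
(A(-360) + G(519)) + 215259 = ((-2/27 - 1/270*(-360)) + 1) + 215259 = ((-2/27 + 4/3) + 1) + 215259 = (34/27 + 1) + 215259 = 61/27 + 215259 = 5812054/27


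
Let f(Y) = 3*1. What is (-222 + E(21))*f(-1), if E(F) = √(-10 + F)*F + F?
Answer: -603 + 63*√11 ≈ -394.05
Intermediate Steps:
f(Y) = 3
E(F) = F + F*√(-10 + F) (E(F) = F*√(-10 + F) + F = F + F*√(-10 + F))
(-222 + E(21))*f(-1) = (-222 + 21*(1 + √(-10 + 21)))*3 = (-222 + 21*(1 + √11))*3 = (-222 + (21 + 21*√11))*3 = (-201 + 21*√11)*3 = -603 + 63*√11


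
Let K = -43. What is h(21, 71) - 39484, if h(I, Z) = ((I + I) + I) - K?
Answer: -39378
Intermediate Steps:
h(I, Z) = 43 + 3*I (h(I, Z) = ((I + I) + I) - 1*(-43) = (2*I + I) + 43 = 3*I + 43 = 43 + 3*I)
h(21, 71) - 39484 = (43 + 3*21) - 39484 = (43 + 63) - 39484 = 106 - 39484 = -39378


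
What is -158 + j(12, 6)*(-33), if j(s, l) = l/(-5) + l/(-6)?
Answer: -427/5 ≈ -85.400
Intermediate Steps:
j(s, l) = -11*l/30 (j(s, l) = l*(-⅕) + l*(-⅙) = -l/5 - l/6 = -11*l/30)
-158 + j(12, 6)*(-33) = -158 - 11/30*6*(-33) = -158 - 11/5*(-33) = -158 + 363/5 = -427/5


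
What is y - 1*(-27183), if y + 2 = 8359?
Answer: 35540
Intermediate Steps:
y = 8357 (y = -2 + 8359 = 8357)
y - 1*(-27183) = 8357 - 1*(-27183) = 8357 + 27183 = 35540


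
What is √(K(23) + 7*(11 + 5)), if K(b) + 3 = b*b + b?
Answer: √661 ≈ 25.710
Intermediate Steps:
K(b) = -3 + b + b² (K(b) = -3 + (b*b + b) = -3 + (b² + b) = -3 + (b + b²) = -3 + b + b²)
√(K(23) + 7*(11 + 5)) = √((-3 + 23 + 23²) + 7*(11 + 5)) = √((-3 + 23 + 529) + 7*16) = √(549 + 112) = √661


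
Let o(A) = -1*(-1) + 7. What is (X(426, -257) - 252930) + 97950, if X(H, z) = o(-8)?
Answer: -154972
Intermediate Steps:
o(A) = 8 (o(A) = 1 + 7 = 8)
X(H, z) = 8
(X(426, -257) - 252930) + 97950 = (8 - 252930) + 97950 = -252922 + 97950 = -154972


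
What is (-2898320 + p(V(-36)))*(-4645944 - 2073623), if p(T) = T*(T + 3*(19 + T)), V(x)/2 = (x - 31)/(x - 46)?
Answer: 32737067773900295/1681 ≈ 1.9475e+13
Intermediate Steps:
V(x) = 2*(-31 + x)/(-46 + x) (V(x) = 2*((x - 31)/(x - 46)) = 2*((-31 + x)/(-46 + x)) = 2*(-31 + x)/(-46 + x))
p(T) = T*(57 + 4*T) (p(T) = T*(T + (57 + 3*T)) = T*(57 + 4*T))
(-2898320 + p(V(-36)))*(-4645944 - 2073623) = (-2898320 + (2*(-31 - 36)/(-46 - 36))*(57 + 4*(2*(-31 - 36)/(-46 - 36))))*(-4645944 - 2073623) = (-2898320 + (2*(-67)/(-82))*(57 + 4*(2*(-67)/(-82))))*(-6719567) = (-2898320 + (2*(-1/82)*(-67))*(57 + 4*(2*(-1/82)*(-67))))*(-6719567) = (-2898320 + 67*(57 + 4*(67/41))/41)*(-6719567) = (-2898320 + 67*(57 + 268/41)/41)*(-6719567) = (-2898320 + (67/41)*(2605/41))*(-6719567) = (-2898320 + 174535/1681)*(-6719567) = -4871901385/1681*(-6719567) = 32737067773900295/1681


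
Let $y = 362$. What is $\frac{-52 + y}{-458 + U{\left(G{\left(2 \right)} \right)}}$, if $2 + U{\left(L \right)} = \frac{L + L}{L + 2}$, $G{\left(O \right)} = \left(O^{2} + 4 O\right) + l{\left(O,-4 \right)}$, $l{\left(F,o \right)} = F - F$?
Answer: $- \frac{1085}{1604} \approx -0.67643$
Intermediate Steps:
$l{\left(F,o \right)} = 0$
$G{\left(O \right)} = O^{2} + 4 O$ ($G{\left(O \right)} = \left(O^{2} + 4 O\right) + 0 = O^{2} + 4 O$)
$U{\left(L \right)} = -2 + \frac{2 L}{2 + L}$ ($U{\left(L \right)} = -2 + \frac{L + L}{L + 2} = -2 + \frac{2 L}{2 + L}$)
$\frac{-52 + y}{-458 + U{\left(G{\left(2 \right)} \right)}} = \frac{-52 + 362}{-458 - \frac{4}{2 + 2 \left(4 + 2\right)}} = \frac{310}{-458 - \frac{4}{2 + 2 \cdot 6}} = \frac{310}{-458 - \frac{4}{2 + 12}} = \frac{310}{-458 - \frac{4}{14}} = \frac{310}{-458 - \frac{2}{7}} = \frac{310}{- \frac{3208}{7}} = 310 \left(- \frac{7}{3208}\right) = - \frac{1085}{1604}$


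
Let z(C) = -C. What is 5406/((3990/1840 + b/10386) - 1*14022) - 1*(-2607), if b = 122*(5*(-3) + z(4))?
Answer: 34919068149519/13396330513 ≈ 2606.6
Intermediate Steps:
b = -2318 (b = 122*(5*(-3) - 1*4) = 122*(-15 - 4) = 122*(-19) = -2318)
5406/((3990/1840 + b/10386) - 1*14022) - 1*(-2607) = 5406/((3990/1840 - 2318/10386) - 1*14022) - 1*(-2607) = 5406/((3990*(1/1840) - 2318*1/10386) - 14022) + 2607 = 5406/((399/184 - 1159/5193) - 14022) + 2607 = 5406/(1858751/955512 - 14022) + 2607 = 5406/(-13396330513/955512) + 2607 = 5406*(-955512/13396330513) + 2607 = -5165497872/13396330513 + 2607 = 34919068149519/13396330513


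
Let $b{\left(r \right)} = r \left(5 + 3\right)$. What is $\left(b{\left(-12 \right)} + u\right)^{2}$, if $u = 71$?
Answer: $625$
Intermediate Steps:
$b{\left(r \right)} = 8 r$ ($b{\left(r \right)} = r 8 = 8 r$)
$\left(b{\left(-12 \right)} + u\right)^{2} = \left(8 \left(-12\right) + 71\right)^{2} = \left(-96 + 71\right)^{2} = \left(-25\right)^{2} = 625$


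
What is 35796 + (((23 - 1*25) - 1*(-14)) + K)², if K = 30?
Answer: 37560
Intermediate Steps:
35796 + (((23 - 1*25) - 1*(-14)) + K)² = 35796 + (((23 - 1*25) - 1*(-14)) + 30)² = 35796 + (((23 - 25) + 14) + 30)² = 35796 + ((-2 + 14) + 30)² = 35796 + (12 + 30)² = 35796 + 42² = 35796 + 1764 = 37560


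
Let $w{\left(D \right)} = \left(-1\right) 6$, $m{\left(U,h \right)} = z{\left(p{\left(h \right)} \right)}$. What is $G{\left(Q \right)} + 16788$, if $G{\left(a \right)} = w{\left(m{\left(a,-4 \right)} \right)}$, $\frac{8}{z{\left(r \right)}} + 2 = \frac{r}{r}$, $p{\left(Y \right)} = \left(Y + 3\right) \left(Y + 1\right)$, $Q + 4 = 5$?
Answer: $16782$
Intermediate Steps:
$Q = 1$ ($Q = -4 + 5 = 1$)
$p{\left(Y \right)} = \left(1 + Y\right) \left(3 + Y\right)$ ($p{\left(Y \right)} = \left(3 + Y\right) \left(1 + Y\right) = \left(1 + Y\right) \left(3 + Y\right)$)
$z{\left(r \right)} = -8$ ($z{\left(r \right)} = \frac{8}{-2 + \frac{r}{r}} = \frac{8}{-2 + 1} = \frac{8}{-1} = 8 \left(-1\right) = -8$)
$m{\left(U,h \right)} = -8$
$w{\left(D \right)} = -6$
$G{\left(a \right)} = -6$
$G{\left(Q \right)} + 16788 = -6 + 16788 = 16782$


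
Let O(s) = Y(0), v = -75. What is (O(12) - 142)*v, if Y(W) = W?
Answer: 10650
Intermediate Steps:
O(s) = 0
(O(12) - 142)*v = (0 - 142)*(-75) = -142*(-75) = 10650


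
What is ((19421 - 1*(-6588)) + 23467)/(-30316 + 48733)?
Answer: 2356/877 ≈ 2.6864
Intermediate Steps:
((19421 - 1*(-6588)) + 23467)/(-30316 + 48733) = ((19421 + 6588) + 23467)/18417 = (26009 + 23467)*(1/18417) = 49476*(1/18417) = 2356/877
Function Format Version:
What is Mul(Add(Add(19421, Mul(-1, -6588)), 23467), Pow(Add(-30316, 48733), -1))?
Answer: Rational(2356, 877) ≈ 2.6864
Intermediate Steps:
Mul(Add(Add(19421, Mul(-1, -6588)), 23467), Pow(Add(-30316, 48733), -1)) = Mul(Add(Add(19421, 6588), 23467), Pow(18417, -1)) = Mul(Add(26009, 23467), Rational(1, 18417)) = Mul(49476, Rational(1, 18417)) = Rational(2356, 877)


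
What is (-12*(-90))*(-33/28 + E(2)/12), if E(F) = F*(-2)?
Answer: -11430/7 ≈ -1632.9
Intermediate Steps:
E(F) = -2*F
(-12*(-90))*(-33/28 + E(2)/12) = (-12*(-90))*(-33/28 - 2*2/12) = 1080*(-33*1/28 - 4*1/12) = 1080*(-33/28 - 1/3) = 1080*(-127/84) = -11430/7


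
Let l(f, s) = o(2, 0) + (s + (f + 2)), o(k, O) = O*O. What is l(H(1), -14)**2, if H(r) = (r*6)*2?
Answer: 0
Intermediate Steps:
H(r) = 12*r (H(r) = (6*r)*2 = 12*r)
o(k, O) = O**2
l(f, s) = 2 + f + s (l(f, s) = 0**2 + (s + (f + 2)) = 0 + (s + (2 + f)) = 0 + (2 + f + s) = 2 + f + s)
l(H(1), -14)**2 = (2 + 12*1 - 14)**2 = (2 + 12 - 14)**2 = 0**2 = 0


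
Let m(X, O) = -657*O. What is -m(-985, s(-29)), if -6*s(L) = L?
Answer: 6351/2 ≈ 3175.5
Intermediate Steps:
s(L) = -L/6
-m(-985, s(-29)) = -(-657)*(-1/6*(-29)) = -(-657)*29/6 = -1*(-6351/2) = 6351/2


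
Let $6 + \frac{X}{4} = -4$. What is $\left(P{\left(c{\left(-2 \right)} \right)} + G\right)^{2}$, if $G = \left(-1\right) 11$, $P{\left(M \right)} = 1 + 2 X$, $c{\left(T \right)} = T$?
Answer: $8100$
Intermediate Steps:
$X = -40$ ($X = -24 + 4 \left(-4\right) = -24 - 16 = -40$)
$P{\left(M \right)} = -79$ ($P{\left(M \right)} = 1 + 2 \left(-40\right) = 1 - 80 = -79$)
$G = -11$
$\left(P{\left(c{\left(-2 \right)} \right)} + G\right)^{2} = \left(-79 - 11\right)^{2} = \left(-90\right)^{2} = 8100$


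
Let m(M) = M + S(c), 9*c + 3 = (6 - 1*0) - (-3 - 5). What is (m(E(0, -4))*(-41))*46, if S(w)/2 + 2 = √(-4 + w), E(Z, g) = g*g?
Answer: -22632 - 18860*I/3 ≈ -22632.0 - 6286.7*I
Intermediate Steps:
c = 11/9 (c = -⅓ + ((6 - 1*0) - (-3 - 5))/9 = -⅓ + ((6 + 0) - 1*(-8))/9 = -⅓ + (6 + 8)/9 = -⅓ + (⅑)*14 = -⅓ + 14/9 = 11/9 ≈ 1.2222)
E(Z, g) = g²
S(w) = -4 + 2*√(-4 + w)
m(M) = -4 + M + 10*I/3 (m(M) = M + (-4 + 2*√(-4 + 11/9)) = M + (-4 + 2*√(-25/9)) = M + (-4 + 2*(5*I/3)) = M + (-4 + 10*I/3) = -4 + M + 10*I/3)
(m(E(0, -4))*(-41))*46 = ((-4 + (-4)² + 10*I/3)*(-41))*46 = ((-4 + 16 + 10*I/3)*(-41))*46 = ((12 + 10*I/3)*(-41))*46 = (-492 - 410*I/3)*46 = -22632 - 18860*I/3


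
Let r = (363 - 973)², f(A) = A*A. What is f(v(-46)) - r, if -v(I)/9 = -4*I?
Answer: 2370236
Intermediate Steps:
v(I) = 36*I (v(I) = -(-36)*I = 36*I)
f(A) = A²
r = 372100 (r = (-610)² = 372100)
f(v(-46)) - r = (36*(-46))² - 1*372100 = (-1656)² - 372100 = 2742336 - 372100 = 2370236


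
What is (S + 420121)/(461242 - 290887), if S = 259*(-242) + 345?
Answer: 357788/170355 ≈ 2.1003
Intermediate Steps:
S = -62333 (S = -62678 + 345 = -62333)
(S + 420121)/(461242 - 290887) = (-62333 + 420121)/(461242 - 290887) = 357788/170355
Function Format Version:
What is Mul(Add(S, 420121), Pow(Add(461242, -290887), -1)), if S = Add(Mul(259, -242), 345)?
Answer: Rational(357788, 170355) ≈ 2.1003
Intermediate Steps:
S = -62333 (S = Add(-62678, 345) = -62333)
Mul(Add(S, 420121), Pow(Add(461242, -290887), -1)) = Mul(Add(-62333, 420121), Pow(Add(461242, -290887), -1)) = Mul(357788, Pow(170355, -1)) = Mul(357788, Rational(1, 170355)) = Rational(357788, 170355)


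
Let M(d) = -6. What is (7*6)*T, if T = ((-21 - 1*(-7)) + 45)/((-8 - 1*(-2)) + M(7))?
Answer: -217/2 ≈ -108.50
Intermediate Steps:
T = -31/12 (T = ((-21 - 1*(-7)) + 45)/((-8 - 1*(-2)) - 6) = ((-21 + 7) + 45)/((-8 + 2) - 6) = (-14 + 45)/(-6 - 6) = 31/(-12) = 31*(-1/12) = -31/12 ≈ -2.5833)
(7*6)*T = (7*6)*(-31/12) = 42*(-31/12) = -217/2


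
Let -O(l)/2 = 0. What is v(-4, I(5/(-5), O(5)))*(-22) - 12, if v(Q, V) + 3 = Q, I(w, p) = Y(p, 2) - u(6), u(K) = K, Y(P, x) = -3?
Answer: 142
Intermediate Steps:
O(l) = 0 (O(l) = -2*0 = 0)
I(w, p) = -9 (I(w, p) = -3 - 1*6 = -3 - 6 = -9)
v(Q, V) = -3 + Q
v(-4, I(5/(-5), O(5)))*(-22) - 12 = (-3 - 4)*(-22) - 12 = -7*(-22) - 12 = 154 - 12 = 142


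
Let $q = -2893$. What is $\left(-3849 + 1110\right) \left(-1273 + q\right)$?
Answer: $11410674$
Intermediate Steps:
$\left(-3849 + 1110\right) \left(-1273 + q\right) = \left(-3849 + 1110\right) \left(-1273 - 2893\right) = \left(-2739\right) \left(-4166\right) = 11410674$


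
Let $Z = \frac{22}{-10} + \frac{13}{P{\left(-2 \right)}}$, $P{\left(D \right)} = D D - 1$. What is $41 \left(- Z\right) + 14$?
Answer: $- \frac{1102}{15} \approx -73.467$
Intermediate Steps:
$P{\left(D \right)} = -1 + D^{2}$ ($P{\left(D \right)} = D^{2} - 1 = -1 + D^{2}$)
$Z = \frac{32}{15}$ ($Z = \frac{22}{-10} + \frac{13}{-1 + \left(-2\right)^{2}} = 22 \left(- \frac{1}{10}\right) + \frac{13}{-1 + 4} = - \frac{11}{5} + \frac{13}{3} = \frac{32}{15} \approx 2.1333$)
$41 \left(- Z\right) + 14 = 41 \left(\left(-1\right) \frac{32}{15}\right) + 14 = 41 \left(- \frac{32}{15}\right) + 14 = - \frac{1312}{15} + 14 = - \frac{1102}{15}$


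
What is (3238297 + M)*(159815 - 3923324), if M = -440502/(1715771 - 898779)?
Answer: -4978486942498433049/408496 ≈ -1.2187e+13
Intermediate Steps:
M = -220251/408496 (M = -440502/816992 = -440502*1/816992 = -220251/408496 ≈ -0.53918)
(3238297 + M)*(159815 - 3923324) = (3238297 - 220251/408496)*(159815 - 3923324) = (1322831151061/408496)*(-3763509) = -4978486942498433049/408496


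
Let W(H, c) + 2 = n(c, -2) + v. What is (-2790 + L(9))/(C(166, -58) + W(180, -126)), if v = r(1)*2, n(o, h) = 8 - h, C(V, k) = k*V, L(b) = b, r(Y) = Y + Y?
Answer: 2781/9616 ≈ 0.28921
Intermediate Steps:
r(Y) = 2*Y
C(V, k) = V*k
v = 4 (v = (2*1)*2 = 2*2 = 4)
W(H, c) = 12 (W(H, c) = -2 + ((8 - 1*(-2)) + 4) = -2 + ((8 + 2) + 4) = -2 + (10 + 4) = -2 + 14 = 12)
(-2790 + L(9))/(C(166, -58) + W(180, -126)) = (-2790 + 9)/(166*(-58) + 12) = -2781/(-9628 + 12) = -2781/(-9616) = -2781*(-1/9616) = 2781/9616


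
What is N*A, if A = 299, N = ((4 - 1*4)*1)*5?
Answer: 0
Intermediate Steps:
N = 0 (N = ((4 - 4)*1)*5 = (0*1)*5 = 0*5 = 0)
N*A = 0*299 = 0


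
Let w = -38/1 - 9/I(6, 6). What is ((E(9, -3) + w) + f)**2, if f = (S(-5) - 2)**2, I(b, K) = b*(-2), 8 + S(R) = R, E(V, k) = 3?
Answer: 582169/16 ≈ 36386.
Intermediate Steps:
S(R) = -8 + R
I(b, K) = -2*b
w = -149/4 (w = -38/1 - 9/((-2*6)) = -38*1 - 9/(-12) = -38 - 9*(-1/12) = -38 + 3/4 = -149/4 ≈ -37.250)
f = 225 (f = ((-8 - 5) - 2)**2 = (-13 - 2)**2 = (-15)**2 = 225)
((E(9, -3) + w) + f)**2 = ((3 - 149/4) + 225)**2 = (-137/4 + 225)**2 = (763/4)**2 = 582169/16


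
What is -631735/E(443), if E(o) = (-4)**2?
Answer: -631735/16 ≈ -39483.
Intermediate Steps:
E(o) = 16
-631735/E(443) = -631735/16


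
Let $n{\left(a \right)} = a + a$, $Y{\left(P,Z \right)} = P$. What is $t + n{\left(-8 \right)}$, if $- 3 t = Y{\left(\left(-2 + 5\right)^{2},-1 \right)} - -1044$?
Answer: $-367$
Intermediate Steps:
$n{\left(a \right)} = 2 a$
$t = -351$ ($t = - \frac{\left(-2 + 5\right)^{2} - -1044}{3} = - \frac{3^{2} + 1044}{3} = - \frac{9 + 1044}{3} = \left(- \frac{1}{3}\right) 1053 = -351$)
$t + n{\left(-8 \right)} = -351 + 2 \left(-8\right) = -351 - 16 = -367$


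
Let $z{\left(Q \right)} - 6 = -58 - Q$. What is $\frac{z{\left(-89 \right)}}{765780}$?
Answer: $\frac{37}{765780} \approx 4.8317 \cdot 10^{-5}$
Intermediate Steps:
$z{\left(Q \right)} = -52 - Q$ ($z{\left(Q \right)} = 6 - \left(58 + Q\right) = -52 - Q$)
$\frac{z{\left(-89 \right)}}{765780} = \frac{-52 - -89}{765780} = \left(-52 + 89\right) \frac{1}{765780} = 37 \cdot \frac{1}{765780} = \frac{37}{765780}$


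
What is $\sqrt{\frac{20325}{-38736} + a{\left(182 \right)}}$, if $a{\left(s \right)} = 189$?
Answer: $\frac{\sqrt{1963909551}}{3228} \approx 13.729$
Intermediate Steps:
$\sqrt{\frac{20325}{-38736} + a{\left(182 \right)}} = \sqrt{\frac{20325}{-38736} + 189} = \sqrt{20325 \left(- \frac{1}{38736}\right) + 189} = \sqrt{- \frac{6775}{12912} + 189} = \sqrt{\frac{2433593}{12912}} = \frac{\sqrt{1963909551}}{3228}$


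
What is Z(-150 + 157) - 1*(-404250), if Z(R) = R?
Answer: 404257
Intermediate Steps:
Z(-150 + 157) - 1*(-404250) = (-150 + 157) - 1*(-404250) = 7 + 404250 = 404257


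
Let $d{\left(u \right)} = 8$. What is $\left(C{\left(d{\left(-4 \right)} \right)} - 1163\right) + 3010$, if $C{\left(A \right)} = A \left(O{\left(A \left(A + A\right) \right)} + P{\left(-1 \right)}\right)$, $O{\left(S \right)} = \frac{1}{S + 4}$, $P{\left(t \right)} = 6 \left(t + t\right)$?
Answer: $\frac{57785}{33} \approx 1751.1$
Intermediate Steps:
$P{\left(t \right)} = 12 t$ ($P{\left(t \right)} = 6 \cdot 2 t = 12 t$)
$O{\left(S \right)} = \frac{1}{4 + S}$
$C{\left(A \right)} = A \left(-12 + \frac{1}{4 + 2 A^{2}}\right)$ ($C{\left(A \right)} = A \left(\frac{1}{4 + A \left(A + A\right)} + 12 \left(-1\right)\right) = A \left(\frac{1}{4 + A 2 A} - 12\right) = A \left(\frac{1}{4 + 2 A^{2}} - 12\right) = A \left(-12 + \frac{1}{4 + 2 A^{2}}\right)$)
$\left(C{\left(d{\left(-4 \right)} \right)} - 1163\right) + 3010 = \left(\left(-1\right) 8 \frac{1}{4 + 2 \cdot 8^{2}} \left(47 + 24 \cdot 8^{2}\right) - 1163\right) + 3010 = \left(\left(-1\right) 8 \frac{1}{4 + 2 \cdot 64} \left(47 + 24 \cdot 64\right) - 1163\right) + 3010 = \left(\left(-1\right) 8 \frac{1}{4 + 128} \left(47 + 1536\right) - 1163\right) + 3010 = \left(\left(-1\right) 8 \cdot \frac{1}{132} \cdot 1583 - 1163\right) + 3010 = \left(- \frac{3166}{33} - 1163\right) + 3010 = - \frac{41545}{33} + 3010 = \frac{57785}{33}$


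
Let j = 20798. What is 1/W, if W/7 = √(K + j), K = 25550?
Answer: √11587/162218 ≈ 0.00066357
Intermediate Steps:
W = 14*√11587 (W = 7*√(25550 + 20798) = 7*√46348 = 7*(2*√11587) = 14*√11587 ≈ 1507.0)
1/W = 1/(14*√11587) = √11587/162218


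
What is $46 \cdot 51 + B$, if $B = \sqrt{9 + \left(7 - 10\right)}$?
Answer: $2346 + \sqrt{6} \approx 2348.4$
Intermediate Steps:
$B = \sqrt{6}$ ($B = \sqrt{9 + \left(7 - 10\right)} = \sqrt{9 - 3} = \sqrt{6} \approx 2.4495$)
$46 \cdot 51 + B = 46 \cdot 51 + \sqrt{6} = 2346 + \sqrt{6}$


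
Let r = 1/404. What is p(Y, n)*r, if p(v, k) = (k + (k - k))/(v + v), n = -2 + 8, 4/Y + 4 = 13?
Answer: 27/1616 ≈ 0.016708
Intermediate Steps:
Y = 4/9 (Y = 4/(-4 + 13) = 4/9 ≈ 0.44444)
n = 6
p(v, k) = k/(2*v) (p(v, k) = (k + 0)/((2*v)) = k*(1/(2*v)) = k/(2*v))
r = 1/404 ≈ 0.0024752
p(Y, n)*r = ((½)*6/(4/9))*(1/404) = ((½)*6*(9/4))*(1/404) = (27/4)*(1/404) = 27/1616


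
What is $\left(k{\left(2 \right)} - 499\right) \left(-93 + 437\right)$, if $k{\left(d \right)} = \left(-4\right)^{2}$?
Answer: $-166152$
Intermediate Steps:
$k{\left(d \right)} = 16$
$\left(k{\left(2 \right)} - 499\right) \left(-93 + 437\right) = \left(16 - 499\right) \left(-93 + 437\right) = \left(-483\right) 344 = -166152$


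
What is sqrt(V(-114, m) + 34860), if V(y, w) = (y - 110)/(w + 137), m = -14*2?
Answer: 2*sqrt(103536811)/109 ≈ 186.70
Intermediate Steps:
m = -28
V(y, w) = (-110 + y)/(137 + w)
sqrt(V(-114, m) + 34860) = sqrt((-110 - 114)/(137 - 28) + 34860) = sqrt(-224/109 + 34860) = sqrt(3799516/109) = 2*sqrt(103536811)/109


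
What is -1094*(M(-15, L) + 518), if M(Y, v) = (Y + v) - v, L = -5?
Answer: -550282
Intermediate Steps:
M(Y, v) = Y
-1094*(M(-15, L) + 518) = -1094*(-15 + 518) = -1094*503 = -550282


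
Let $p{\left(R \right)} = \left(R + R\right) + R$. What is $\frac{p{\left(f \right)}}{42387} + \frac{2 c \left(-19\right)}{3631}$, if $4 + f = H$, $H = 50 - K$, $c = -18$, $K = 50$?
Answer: $\frac{9649712}{51302399} \approx 0.18809$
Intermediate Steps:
$H = 0$ ($H = 50 - 50 = 0$)
$f = -4$ ($f = -4 + 0 = -4$)
$p{\left(R \right)} = 3 R$ ($p{\left(R \right)} = 2 R + R = 3 R$)
$\frac{p{\left(f \right)}}{42387} + \frac{2 c \left(-19\right)}{3631} = \frac{3 \left(-4\right)}{42387} + \frac{2 \left(-18\right) \left(-19\right)}{3631} = \left(-12\right) \frac{1}{42387} + \left(-36\right) \left(-19\right) \frac{1}{3631} = - \frac{4}{14129} + 684 \cdot \frac{1}{3631} = - \frac{4}{14129} + \frac{684}{3631} = \frac{9649712}{51302399}$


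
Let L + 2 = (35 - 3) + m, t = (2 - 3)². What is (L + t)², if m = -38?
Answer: 49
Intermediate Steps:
t = 1 (t = (-1)² = 1)
L = -8 (L = -2 + ((35 - 3) - 38) = -2 + (32 - 38) = -2 - 6 = -8)
(L + t)² = (-8 + 1)² = (-7)² = 49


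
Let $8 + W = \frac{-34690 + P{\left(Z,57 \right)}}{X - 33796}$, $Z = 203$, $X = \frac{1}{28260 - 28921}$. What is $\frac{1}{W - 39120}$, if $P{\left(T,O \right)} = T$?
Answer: $- \frac{22339157}{874063739189} \approx -2.5558 \cdot 10^{-5}$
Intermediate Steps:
$X = - \frac{1}{661}$ ($X = \frac{1}{-661} = - \frac{1}{661} \approx -0.0015129$)
$W = - \frac{155917349}{22339157}$ ($W = -8 + \frac{-34690 + 203}{- \frac{1}{661} - 33796} = -8 - \frac{34487}{- \frac{22339157}{661}} = -8 - - \frac{22795907}{22339157} = -8 + \frac{22795907}{22339157} = - \frac{155917349}{22339157} \approx -6.9796$)
$\frac{1}{W - 39120} = \frac{1}{- \frac{155917349}{22339157} - 39120} = \frac{1}{- \frac{874063739189}{22339157}} = - \frac{22339157}{874063739189}$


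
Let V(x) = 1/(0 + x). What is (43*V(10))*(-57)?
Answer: -2451/10 ≈ -245.10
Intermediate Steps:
V(x) = 1/x
(43*V(10))*(-57) = (43/10)*(-57) = -2451/10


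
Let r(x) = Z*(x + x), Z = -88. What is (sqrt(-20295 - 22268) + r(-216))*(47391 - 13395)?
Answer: 1292391936 + 33996*I*sqrt(42563) ≈ 1.2924e+9 + 7.0136e+6*I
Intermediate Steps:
r(x) = -176*x (r(x) = -88*(x + x) = -176*x)
(sqrt(-20295 - 22268) + r(-216))*(47391 - 13395) = (sqrt(-20295 - 22268) - 176*(-216))*(47391 - 13395) = (sqrt(-42563) + 38016)*33996 = (I*sqrt(42563) + 38016)*33996 = (38016 + I*sqrt(42563))*33996 = 1292391936 + 33996*I*sqrt(42563)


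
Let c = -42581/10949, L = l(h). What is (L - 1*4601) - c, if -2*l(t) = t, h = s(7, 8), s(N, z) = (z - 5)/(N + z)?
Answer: -503348629/109490 ≈ -4597.2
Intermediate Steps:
s(N, z) = (-5 + z)/(N + z)
h = ⅕ (h = (-5 + 8)/(7 + 8) = 3/15 = (1/15)*3 = ⅕ ≈ 0.20000)
l(t) = -t/2
L = -⅒ (L = -½*⅕ = -⅒ ≈ -0.10000)
c = -42581/10949 (c = -42581*1/10949 = -42581/10949 ≈ -3.8890)
(L - 1*4601) - c = (-⅒ - 1*4601) - 1*(-42581/10949) = (-⅒ - 4601) + 42581/10949 = -46011/10 + 42581/10949 = -503348629/109490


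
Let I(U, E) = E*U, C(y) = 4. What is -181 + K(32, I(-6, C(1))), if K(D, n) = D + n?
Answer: -173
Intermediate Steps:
-181 + K(32, I(-6, C(1))) = -181 + (32 + 4*(-6)) = -181 + (32 - 24) = -181 + 8 = -173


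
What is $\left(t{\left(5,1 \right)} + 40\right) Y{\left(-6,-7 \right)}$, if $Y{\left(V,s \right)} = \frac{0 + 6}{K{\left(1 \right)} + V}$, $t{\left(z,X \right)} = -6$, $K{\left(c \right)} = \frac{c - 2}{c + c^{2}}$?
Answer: $- \frac{408}{13} \approx -31.385$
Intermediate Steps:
$K{\left(c \right)} = \frac{-2 + c}{c + c^{2}}$
$Y{\left(V,s \right)} = \frac{6}{- \frac{1}{2} + V}$ ($Y{\left(V,s \right)} = \frac{0 + 6}{\frac{-2 + 1}{1 \left(1 + 1\right)} + V} = \frac{6}{1 \cdot \frac{1}{2} \left(-1\right) + V} = \frac{6}{- \frac{1}{2} + V}$)
$\left(t{\left(5,1 \right)} + 40\right) Y{\left(-6,-7 \right)} = \left(-6 + 40\right) \frac{12}{-1 + 2 \left(-6\right)} = 34 \frac{12}{-1 - 12} = 34 \frac{12}{-13} = 34 \cdot 12 \left(- \frac{1}{13}\right) = 34 \left(- \frac{12}{13}\right) = - \frac{408}{13}$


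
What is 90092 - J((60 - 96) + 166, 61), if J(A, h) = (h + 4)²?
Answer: 85867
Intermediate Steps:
J(A, h) = (4 + h)²
90092 - J((60 - 96) + 166, 61) = 90092 - (4 + 61)² = 90092 - 1*65² = 90092 - 1*4225 = 90092 - 4225 = 85867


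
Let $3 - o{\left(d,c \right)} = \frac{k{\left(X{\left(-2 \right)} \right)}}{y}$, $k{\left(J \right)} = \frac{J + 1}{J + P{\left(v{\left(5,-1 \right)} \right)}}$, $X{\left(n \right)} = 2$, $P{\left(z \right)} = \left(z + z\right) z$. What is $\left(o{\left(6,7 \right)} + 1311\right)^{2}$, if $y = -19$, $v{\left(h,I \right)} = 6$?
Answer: $\frac{3413208215169}{1976836} \approx 1.7266 \cdot 10^{6}$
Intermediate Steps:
$P{\left(z \right)} = 2 z^{2}$ ($P{\left(z \right)} = 2 z z = 2 z^{2}$)
$k{\left(J \right)} = \frac{1 + J}{72 + J}$ ($k{\left(J \right)} = \frac{J + 1}{J + 2 \cdot 6^{2}} = \frac{1 + J}{J + 2 \cdot 36} = \frac{1 + J}{J + 72} = \frac{1 + J}{72 + J}$)
$o{\left(d,c \right)} = \frac{4221}{1406}$ ($o{\left(d,c \right)} = 3 - \frac{\frac{1}{72 + 2} \left(1 + 2\right)}{-19} = 3 - \frac{1}{74} \cdot 3 \left(- \frac{1}{19}\right) = 3 - \frac{3}{74} \left(- \frac{1}{19}\right) = 3 - - \frac{3}{1406} = 3 + \frac{3}{1406} = \frac{4221}{1406}$)
$\left(o{\left(6,7 \right)} + 1311\right)^{2} = \left(\frac{4221}{1406} + 1311\right)^{2} = \left(\frac{1847487}{1406}\right)^{2} = \frac{3413208215169}{1976836}$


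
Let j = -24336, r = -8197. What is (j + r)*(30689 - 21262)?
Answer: -306688591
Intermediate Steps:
(j + r)*(30689 - 21262) = (-24336 - 8197)*(30689 - 21262) = -32533*9427 = -306688591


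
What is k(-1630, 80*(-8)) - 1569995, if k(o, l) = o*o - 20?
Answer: 1086885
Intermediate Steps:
k(o, l) = -20 + o² (k(o, l) = o² - 20 = -20 + o²)
k(-1630, 80*(-8)) - 1569995 = (-20 + (-1630)²) - 1569995 = (-20 + 2656900) - 1569995 = 2656880 - 1569995 = 1086885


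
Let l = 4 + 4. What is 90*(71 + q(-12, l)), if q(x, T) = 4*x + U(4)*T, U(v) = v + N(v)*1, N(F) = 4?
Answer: 7830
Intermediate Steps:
l = 8
U(v) = 4 + v (U(v) = v + 4*1 = v + 4 = 4 + v)
q(x, T) = 4*x + 8*T (q(x, T) = 4*x + (4 + 4)*T = 4*x + 8*T)
90*(71 + q(-12, l)) = 90*(71 + (4*(-12) + 8*8)) = 90*(71 + (-48 + 64)) = 90*(71 + 16) = 90*87 = 7830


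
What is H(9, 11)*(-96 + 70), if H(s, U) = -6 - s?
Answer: 390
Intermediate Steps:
H(9, 11)*(-96 + 70) = (-6 - 1*9)*(-96 + 70) = (-6 - 9)*(-26) = -15*(-26) = 390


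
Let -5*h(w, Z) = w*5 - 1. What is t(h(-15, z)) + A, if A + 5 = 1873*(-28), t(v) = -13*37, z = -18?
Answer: -52930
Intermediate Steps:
h(w, Z) = ⅕ - w (h(w, Z) = -(w*5 - 1)/5 = -(5*w - 1)/5 = -(-1 + 5*w)/5 = ⅕ - w)
t(v) = -481
A = -52449 (A = -5 + 1873*(-28) = -5 - 52444 = -52449)
t(h(-15, z)) + A = -481 - 52449 = -52930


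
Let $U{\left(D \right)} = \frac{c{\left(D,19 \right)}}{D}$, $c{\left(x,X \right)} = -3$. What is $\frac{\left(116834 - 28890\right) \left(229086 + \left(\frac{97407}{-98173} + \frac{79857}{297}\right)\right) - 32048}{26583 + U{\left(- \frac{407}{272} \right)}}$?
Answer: $\frac{2417794333322867632}{3186724148343} \approx 7.5871 \cdot 10^{5}$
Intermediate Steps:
$U{\left(D \right)} = - \frac{3}{D}$
$\frac{\left(116834 - 28890\right) \left(229086 + \left(\frac{97407}{-98173} + \frac{79857}{297}\right)\right) - 32048}{26583 + U{\left(- \frac{407}{272} \right)}} = \frac{\left(116834 - 28890\right) \left(229086 + \left(\frac{97407}{-98173} + \frac{79857}{297}\right)\right) - 32048}{26583 - \frac{3}{\left(-407\right) \frac{1}{272}}} = \frac{87944 \left(229086 + \left(97407 \left(- \frac{1}{98173}\right) + 79857 \cdot \frac{1}{297}\right)\right) - 32048}{26583 - \frac{3}{\left(-407\right) \frac{1}{272}}} = \frac{87944 \left(229086 + \left(- \frac{97407}{98173} + \frac{8873}{33}\right)\right) - 32048}{26583 - \frac{3}{- \frac{407}{272}}} = \frac{87944 \left(229086 + \frac{867874598}{3239709}\right) - 32048}{26583 - - \frac{816}{407}} = \frac{87944 \cdot \frac{743039850572}{3239709} - 32048}{26583 + \frac{816}{407}} = \frac{\frac{65345896618703968}{3239709} - 32048}{\frac{10820097}{407}} = \frac{65345792792509936}{3239709} \cdot \frac{407}{10820097} = \frac{2417794333322867632}{3186724148343}$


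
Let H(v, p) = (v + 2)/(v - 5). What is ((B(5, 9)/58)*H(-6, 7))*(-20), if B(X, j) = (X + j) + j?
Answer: -920/319 ≈ -2.8840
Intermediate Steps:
B(X, j) = X + 2*j
H(v, p) = (2 + v)/(-5 + v)
((B(5, 9)/58)*H(-6, 7))*(-20) = (((5 + 2*9)/58)*((2 - 6)/(-5 - 6)))*(-20) = (((5 + 18)*(1/58))*(-4/(-11)))*(-20) = ((23*(1/58))*(-1/11*(-4)))*(-20) = ((23/58)*(4/11))*(-20) = (46/319)*(-20) = -920/319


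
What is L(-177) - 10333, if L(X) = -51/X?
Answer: -609630/59 ≈ -10333.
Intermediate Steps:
L(-177) - 10333 = -51/(-177) - 10333 = -51*(-1/177) - 10333 = 17/59 - 10333 = -609630/59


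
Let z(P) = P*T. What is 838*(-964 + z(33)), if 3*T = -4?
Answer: -844704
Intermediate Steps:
T = -4/3 (T = (1/3)*(-4) = -4/3 ≈ -1.3333)
z(P) = -4*P/3 (z(P) = P*(-4/3) = -4*P/3)
838*(-964 + z(33)) = 838*(-964 - 4/3*33) = 838*(-964 - 44) = 838*(-1008) = -844704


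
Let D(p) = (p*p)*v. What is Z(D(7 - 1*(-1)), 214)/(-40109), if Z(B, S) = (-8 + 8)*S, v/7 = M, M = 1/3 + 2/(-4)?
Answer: 0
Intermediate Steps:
M = -1/6 (M = 1*(1/3) + 2*(-1/4) = 1/3 - 1/2 = -1/6 ≈ -0.16667)
v = -7/6 (v = 7*(-1/6) = -7/6 ≈ -1.1667)
D(p) = -7*p**2/6 (D(p) = (p*p)*(-7/6) = p**2*(-7/6) = -7*p**2/6)
Z(B, S) = 0 (Z(B, S) = 0*S = 0)
Z(D(7 - 1*(-1)), 214)/(-40109) = 0/(-40109) = 0*(-1/40109) = 0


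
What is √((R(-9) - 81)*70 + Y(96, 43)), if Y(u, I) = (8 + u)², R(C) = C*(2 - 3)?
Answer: 76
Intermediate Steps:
R(C) = -C (R(C) = C*(-1) = -C)
√((R(-9) - 81)*70 + Y(96, 43)) = √((-1*(-9) - 81)*70 + (8 + 96)²) = √((9 - 81)*70 + 104²) = √(-72*70 + 10816) = √(-5040 + 10816) = √5776 = 76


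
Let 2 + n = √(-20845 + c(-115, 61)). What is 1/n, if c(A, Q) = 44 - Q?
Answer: -1/10433 - 3*I*√2318/20866 ≈ -9.585e-5 - 0.0069221*I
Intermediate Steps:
n = -2 + 3*I*√2318 (n = -2 + √(-20845 + (44 - 1*61)) = -2 + √(-20845 + (44 - 61)) = -2 + √(-20845 - 17) = -2 + √(-20862) = -2 + 3*I*√2318 ≈ -2.0 + 144.44*I)
1/n = 1/(-2 + 3*I*√2318)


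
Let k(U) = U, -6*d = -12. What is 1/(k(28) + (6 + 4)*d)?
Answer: 1/48 ≈ 0.020833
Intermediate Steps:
d = 2 (d = -1/6*(-12) = 2)
1/(k(28) + (6 + 4)*d) = 1/(28 + (6 + 4)*2) = 1/(28 + 10*2) = 1/(28 + 20) = 1/48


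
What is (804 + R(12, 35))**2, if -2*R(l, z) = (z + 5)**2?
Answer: 16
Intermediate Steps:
R(l, z) = -(5 + z)**2/2 (R(l, z) = -(z + 5)**2/2 = -(5 + z)**2/2)
(804 + R(12, 35))**2 = (804 - (5 + 35)**2/2)**2 = (804 - 1/2*40**2)**2 = (804 - 1/2*1600)**2 = (804 - 800)**2 = 4**2 = 16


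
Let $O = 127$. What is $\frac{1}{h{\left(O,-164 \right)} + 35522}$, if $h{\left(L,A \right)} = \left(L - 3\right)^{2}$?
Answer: $\frac{1}{50898} \approx 1.9647 \cdot 10^{-5}$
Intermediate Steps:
$h{\left(L,A \right)} = \left(-3 + L\right)^{2}$
$\frac{1}{h{\left(O,-164 \right)} + 35522} = \frac{1}{\left(-3 + 127\right)^{2} + 35522} = \frac{1}{124^{2} + 35522} = \frac{1}{15376 + 35522} = \frac{1}{50898}$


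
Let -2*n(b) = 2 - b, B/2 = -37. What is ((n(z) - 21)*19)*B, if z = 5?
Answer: 27417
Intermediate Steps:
B = -74 (B = 2*(-37) = -74)
n(b) = -1 + b/2 (n(b) = -(2 - b)/2 = -1 + b/2)
((n(z) - 21)*19)*B = (((-1 + (1/2)*5) - 21)*19)*(-74) = (((-1 + 5/2) - 21)*19)*(-74) = ((3/2 - 21)*19)*(-74) = -39/2*19*(-74) = -741/2*(-74) = 27417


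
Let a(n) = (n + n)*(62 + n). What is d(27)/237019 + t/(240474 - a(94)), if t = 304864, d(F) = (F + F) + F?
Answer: 36137831621/25022806887 ≈ 1.4442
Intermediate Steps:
a(n) = 2*n*(62 + n) (a(n) = (2*n)*(62 + n) = 2*n*(62 + n))
d(F) = 3*F (d(F) = 2*F + F = 3*F)
d(27)/237019 + t/(240474 - a(94)) = (3*27)/237019 + 304864/(240474 - 2*94*(62 + 94)) = 81*(1/237019) + 304864/(240474 - 2*94*156) = 81/237019 + 304864/(240474 - 1*29328) = 81/237019 + 304864/(240474 - 29328) = 81/237019 + 304864/211146 = 81/237019 + 304864*(1/211146) = 81/237019 + 152432/105573 = 36137831621/25022806887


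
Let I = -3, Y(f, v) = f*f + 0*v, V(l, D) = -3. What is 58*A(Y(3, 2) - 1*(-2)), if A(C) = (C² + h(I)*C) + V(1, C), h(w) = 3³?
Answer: 24070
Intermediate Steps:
Y(f, v) = f² (Y(f, v) = f² + 0 = f²)
h(w) = 27
A(C) = -3 + C² + 27*C (A(C) = (C² + 27*C) - 3 = -3 + C² + 27*C)
58*A(Y(3, 2) - 1*(-2)) = 58*(-3 + (3² - 1*(-2))² + 27*(3² - 1*(-2))) = 58*(-3 + (9 + 2)² + 27*(9 + 2)) = 58*(-3 + 11² + 27*11) = 58*(-3 + 121 + 297) = 58*415 = 24070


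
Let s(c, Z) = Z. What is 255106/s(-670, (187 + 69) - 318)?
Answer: -127553/31 ≈ -4114.6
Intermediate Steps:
255106/s(-670, (187 + 69) - 318) = 255106/((187 + 69) - 318) = 255106/(256 - 318) = 255106/(-62) = 255106*(-1/62) = -127553/31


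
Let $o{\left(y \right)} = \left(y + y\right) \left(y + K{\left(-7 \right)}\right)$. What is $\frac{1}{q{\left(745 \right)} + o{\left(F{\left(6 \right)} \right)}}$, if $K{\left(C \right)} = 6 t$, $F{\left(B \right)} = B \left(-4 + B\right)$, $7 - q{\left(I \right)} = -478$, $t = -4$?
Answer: $\frac{1}{197} \approx 0.0050761$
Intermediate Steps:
$q{\left(I \right)} = 485$ ($q{\left(I \right)} = 7 - -478 = 7 + 478 = 485$)
$K{\left(C \right)} = -24$ ($K{\left(C \right)} = 6 \left(-4\right) = -24$)
$o{\left(y \right)} = 2 y \left(-24 + y\right)$ ($o{\left(y \right)} = \left(y + y\right) \left(y - 24\right) = 2 y \left(-24 + y\right)$)
$\frac{1}{q{\left(745 \right)} + o{\left(F{\left(6 \right)} \right)}} = \frac{1}{485 + 2 \cdot 6 \left(-4 + 6\right) \left(-24 + 6 \left(-4 + 6\right)\right)} = \frac{1}{485 + 2 \cdot 6 \cdot 2 \left(-24 + 6 \cdot 2\right)} = \frac{1}{485 + 2 \cdot 12 \left(-24 + 12\right)} = \frac{1}{485 + 2 \cdot 12 \left(-12\right)} = \frac{1}{485 - 288} = \frac{1}{197}$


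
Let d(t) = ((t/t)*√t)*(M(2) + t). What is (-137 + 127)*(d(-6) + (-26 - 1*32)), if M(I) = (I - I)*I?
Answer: 580 + 60*I*√6 ≈ 580.0 + 146.97*I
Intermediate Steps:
M(I) = 0 (M(I) = 0*I = 0)
d(t) = t^(3/2) (d(t) = ((t/t)*√t)*(0 + t) = (1*√t)*t = √t*t = t^(3/2))
(-137 + 127)*(d(-6) + (-26 - 1*32)) = (-137 + 127)*((-6)^(3/2) + (-26 - 1*32)) = -10*(-6*I*√6 + (-26 - 32)) = -10*(-6*I*√6 - 58) = -10*(-58 - 6*I*√6) = 580 + 60*I*√6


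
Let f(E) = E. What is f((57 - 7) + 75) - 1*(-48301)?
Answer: 48426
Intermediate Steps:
f((57 - 7) + 75) - 1*(-48301) = ((57 - 7) + 75) - 1*(-48301) = (50 + 75) + 48301 = 125 + 48301 = 48426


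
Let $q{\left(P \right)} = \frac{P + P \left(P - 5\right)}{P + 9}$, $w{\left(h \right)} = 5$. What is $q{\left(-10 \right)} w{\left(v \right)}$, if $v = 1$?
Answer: $-700$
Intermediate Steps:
$q{\left(P \right)} = \frac{P + P \left(-5 + P\right)}{9 + P}$
$q{\left(-10 \right)} w{\left(v \right)} = - \frac{10 \left(-4 - 10\right)}{9 - 10} \cdot 5 = \left(-10\right) \frac{1}{-1} \left(-14\right) 5 = \left(-10\right) \left(-1\right) \left(-14\right) 5 = \left(-140\right) 5 = -700$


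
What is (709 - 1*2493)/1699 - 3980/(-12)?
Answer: 1685153/5097 ≈ 330.62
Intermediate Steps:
(709 - 1*2493)/1699 - 3980/(-12) = (709 - 2493)*(1/1699) - 3980*(-1/12) = -1784*1/1699 + 995/3 = -1784/1699 + 995/3 = 1685153/5097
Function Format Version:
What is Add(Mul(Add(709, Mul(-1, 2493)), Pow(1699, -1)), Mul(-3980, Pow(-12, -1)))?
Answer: Rational(1685153, 5097) ≈ 330.62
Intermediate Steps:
Add(Mul(Add(709, Mul(-1, 2493)), Pow(1699, -1)), Mul(-3980, Pow(-12, -1))) = Add(Mul(Add(709, -2493), Rational(1, 1699)), Mul(-3980, Rational(-1, 12))) = Add(Mul(-1784, Rational(1, 1699)), Rational(995, 3)) = Add(Rational(-1784, 1699), Rational(995, 3)) = Rational(1685153, 5097)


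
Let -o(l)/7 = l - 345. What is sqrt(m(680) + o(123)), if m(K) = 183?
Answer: 3*sqrt(193) ≈ 41.677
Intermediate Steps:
o(l) = 2415 - 7*l (o(l) = -7*(l - 345) = -7*(-345 + l) = 2415 - 7*l)
sqrt(m(680) + o(123)) = sqrt(183 + (2415 - 7*123)) = sqrt(183 + (2415 - 861)) = sqrt(183 + 1554) = sqrt(1737) = 3*sqrt(193)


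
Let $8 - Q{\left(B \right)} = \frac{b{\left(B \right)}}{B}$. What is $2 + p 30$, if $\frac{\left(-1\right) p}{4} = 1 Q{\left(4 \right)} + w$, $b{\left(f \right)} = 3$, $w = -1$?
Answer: $-748$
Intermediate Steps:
$Q{\left(B \right)} = 8 - \frac{3}{B}$
$p = -25$ ($p = - 4 \left(1 \left(8 - \frac{3}{4}\right) - 1\right) = - 4 \left(1 \cdot \frac{29}{4} - 1\right) = - 4 \left(\frac{29}{4} - 1\right) = \left(-4\right) \frac{25}{4} = -25$)
$2 + p 30 = 2 - 750 = -748$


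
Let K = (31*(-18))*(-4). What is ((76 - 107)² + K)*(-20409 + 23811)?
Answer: 10862586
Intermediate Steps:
K = 2232 (K = -558*(-4) = 2232)
((76 - 107)² + K)*(-20409 + 23811) = ((76 - 107)² + 2232)*(-20409 + 23811) = ((-31)² + 2232)*3402 = (961 + 2232)*3402 = 3193*3402 = 10862586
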